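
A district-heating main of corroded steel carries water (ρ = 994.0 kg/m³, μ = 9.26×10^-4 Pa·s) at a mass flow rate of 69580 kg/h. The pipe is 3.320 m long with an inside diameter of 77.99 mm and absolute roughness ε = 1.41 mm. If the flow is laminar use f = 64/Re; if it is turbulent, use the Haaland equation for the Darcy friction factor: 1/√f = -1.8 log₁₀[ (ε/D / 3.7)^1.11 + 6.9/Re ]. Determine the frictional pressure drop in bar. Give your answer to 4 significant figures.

ṁ = 69580 kg/h = 69580/3600 = 19.33 kg/s.
A = πD²/4 = π(0.07799)²/4 = 0.004777 m²; mean velocity V = ṁ/(ρA) = 19.33/(994 · 0.004777) = 4.07 m/s.
Reynolds number Re = ρVD/μ = 994 · 4.07 · 0.07799 / 0.000926 = 3.408e+05.
Re > 4000 → turbulent. Relative roughness ε/D = 0.00141/0.07799 = 0.0181. Haaland: 1/√f = -1.8 log₁₀[(0.0181/3.7)^1.11 + 6.9/3.408e+05] = -1.8 log₁₀[0.00272 + 2.02e-05] = 4.612, so f = 0.04702.
Darcy-Weisbach: ΔP = f(L/D)(ρV²/2) = 0.04702·(3.32/0.07799)·(994·4.07²/2) = 0.04702·42.57·8234 = 1.648e+04 Pa.
ΔP = 1.648e+04 Pa = 0.1648 bar.

ΔP ≈ 0.1648 bar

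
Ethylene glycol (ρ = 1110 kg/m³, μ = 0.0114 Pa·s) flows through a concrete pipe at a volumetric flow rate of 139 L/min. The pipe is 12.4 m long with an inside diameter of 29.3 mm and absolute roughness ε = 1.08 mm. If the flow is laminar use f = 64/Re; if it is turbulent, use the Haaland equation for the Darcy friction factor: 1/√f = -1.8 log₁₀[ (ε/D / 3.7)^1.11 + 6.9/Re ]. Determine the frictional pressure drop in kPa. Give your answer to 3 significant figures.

ΔP ≈ 181 kPa

Q = 139 L/min = 139/60000 = 0.002317 m³/s.
Cross-sectional area A = πD²/4 = π(0.0293)²/4 = 0.0006743 m²; mean velocity V = Q/A = 0.002317/0.0006743 = 3.436 m/s.
Reynolds number Re = ρVD/μ = 1110 · 3.436 · 0.0293 / 0.0114 = 9802.
Re > 4000 → turbulent. Relative roughness ε/D = 0.00108/0.0293 = 0.0369. Haaland: 1/√f = -1.8 log₁₀[(0.0369/3.7)^1.11 + 6.9/9802] = -1.8 log₁₀[0.006 + 0.000704] = 3.913, so f = 0.06532.
Darcy-Weisbach: ΔP = f(L/D)(ρV²/2) = 0.06532·(12.4/0.0293)·(1110·3.436²/2) = 0.06532·423.2·6552 = 1.811e+05 Pa.
ΔP = 1.811e+05 Pa = 181 kPa.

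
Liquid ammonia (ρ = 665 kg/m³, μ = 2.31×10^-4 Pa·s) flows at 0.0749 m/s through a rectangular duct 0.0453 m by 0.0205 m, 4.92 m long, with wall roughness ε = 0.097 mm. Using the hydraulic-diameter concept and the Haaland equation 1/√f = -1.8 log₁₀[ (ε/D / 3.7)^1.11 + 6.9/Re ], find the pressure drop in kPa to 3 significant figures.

Hydraulic diameter D_h = 4A/P = 4·(0.0453·0.0205)/(2·(0.0453+0.0205)) = 0.003715/0.1316 = 0.02823 m.
Re = ρVD_h/μ = 665·0.0749·0.02823/0.000231 = 6086.
ε/D_h = 9.7e-05/0.02823 = 0.00344; Haaland gives 1/√f = -1.8 log₁₀[0.000431+0.00113] = 5.05, so f = 0.03921.
ΔP = f(L/D_h)(ρV²/2) = 0.03921·4.92/0.02823·1.865 = 12.75 Pa.
ΔP = 0.0127 kPa.

ΔP ≈ 0.0127 kPa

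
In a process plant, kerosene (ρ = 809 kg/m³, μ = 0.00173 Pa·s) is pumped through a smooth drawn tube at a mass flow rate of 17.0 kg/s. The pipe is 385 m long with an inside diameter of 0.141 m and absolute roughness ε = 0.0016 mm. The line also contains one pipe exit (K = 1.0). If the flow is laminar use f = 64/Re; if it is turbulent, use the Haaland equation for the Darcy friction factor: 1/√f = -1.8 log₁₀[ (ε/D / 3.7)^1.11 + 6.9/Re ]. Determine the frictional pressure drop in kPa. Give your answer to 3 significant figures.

ΔP ≈ 37.4 kPa

A = πD²/4 = π(0.141)²/4 = 0.01561 m²; mean velocity V = ṁ/(ρA) = 17/(809 · 0.01561) = 1.346 m/s.
Reynolds number Re = ρVD/μ = 809 · 1.346 · 0.141 / 0.00173 = 8.873e+04.
Re > 4000 → turbulent. Relative roughness ε/D = 1.6e-06/0.141 = 1.13e-05. Haaland: 1/√f = -1.8 log₁₀[(1.13e-05/3.7)^1.11 + 6.9/8.873e+04] = -1.8 log₁₀[7.59e-07 + 7.78e-05] = 7.389, so f = 0.01832.
Total minor-loss coefficient ΣK = 1·1 = 1.
ΔP = [f·L/D + ΣK]·(ρV²/2) = [0.01832·385/0.141 + 1]·(809·1.346²/2) = [50.01 + 1]·732.6 = 3.737e+04 Pa.
ΔP = 3.737e+04 Pa = 37.4 kPa.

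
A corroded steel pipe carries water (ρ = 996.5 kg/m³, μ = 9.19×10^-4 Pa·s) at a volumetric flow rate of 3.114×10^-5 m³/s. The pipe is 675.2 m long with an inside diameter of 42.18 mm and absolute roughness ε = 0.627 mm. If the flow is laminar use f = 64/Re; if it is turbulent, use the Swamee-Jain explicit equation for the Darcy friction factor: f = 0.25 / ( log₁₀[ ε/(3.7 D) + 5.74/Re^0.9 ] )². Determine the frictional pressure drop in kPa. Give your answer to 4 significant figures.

Cross-sectional area A = πD²/4 = π(0.04218)²/4 = 0.001397 m²; mean velocity V = Q/A = 3.114e-05/0.001397 = 0.02229 m/s.
Reynolds number Re = ρVD/μ = 996.5 · 0.02229 · 0.04218 / 0.000919 = 1019.
Re < 2300 → laminar flow, so f = 64/Re = 64/1019 = 0.06279 (the turbulent correlation is not needed).
Darcy-Weisbach: ΔP = f(L/D)(ρV²/2) = 0.06279·(675.2/0.04218)·(996.5·0.02229²/2) = 0.06279·1.601e+04·0.2474 = 248.7 Pa.
ΔP = 248.7 Pa = 0.2487 kPa.

ΔP ≈ 0.2487 kPa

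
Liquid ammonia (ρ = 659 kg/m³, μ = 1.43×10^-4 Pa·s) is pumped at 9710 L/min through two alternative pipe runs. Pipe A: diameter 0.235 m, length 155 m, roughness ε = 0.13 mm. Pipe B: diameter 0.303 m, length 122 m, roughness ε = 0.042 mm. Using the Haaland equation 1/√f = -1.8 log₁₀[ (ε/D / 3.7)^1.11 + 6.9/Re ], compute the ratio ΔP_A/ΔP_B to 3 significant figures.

Pipe A: V = Q/A = 0.1618/0.04337 = 3.731 m/s; Re = 4.041e+06; ε/D = 0.000553; Haaland → f = 0.01722; ΔP_A = f(L/D)(ρV²/2) = 5.211e+04 Pa.
Pipe B: V = Q/A = 0.1618/0.07211 = 2.244 m/s; Re = 3.134e+06; ε/D = 0.000139; Haaland → f = 0.01317; ΔP_B = f(L/D)(ρV²/2) = 8800 Pa.
ΔP_A/ΔP_B = 5.211e+04/8800 = 5.92.

ΔP_A/ΔP_B ≈ 5.92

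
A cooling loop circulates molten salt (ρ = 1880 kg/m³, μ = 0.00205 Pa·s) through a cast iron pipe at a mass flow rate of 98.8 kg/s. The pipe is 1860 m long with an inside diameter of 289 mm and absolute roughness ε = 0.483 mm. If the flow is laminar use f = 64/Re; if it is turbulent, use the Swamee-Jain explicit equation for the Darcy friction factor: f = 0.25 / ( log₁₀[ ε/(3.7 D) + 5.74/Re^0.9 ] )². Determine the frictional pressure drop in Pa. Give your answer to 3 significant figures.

ΔP ≈ 91100 Pa

A = πD²/4 = π(0.289)²/4 = 0.0656 m²; mean velocity V = ṁ/(ρA) = 98.8/(1880 · 0.0656) = 0.8011 m/s.
Reynolds number Re = ρVD/μ = 1880 · 0.8011 · 0.289 / 0.00205 = 2.123e+05.
Re > 4000 → turbulent. Relative roughness ε/D = 0.000483/0.289 = 0.00167. Swamee-Jain: f = 0.25/(log₁₀[0.00167/3.7 + 5.74/2.123e+05^0.9])² = 0.25/(log₁₀[0.000452 + 9.22e-05])² = 0.25/(-3.265)² = 0.02346.
Darcy-Weisbach: ΔP = f(L/D)(ρV²/2) = 0.02346·(1860/0.289)·(1880·0.8011²/2) = 0.02346·6436·603.3 = 9.109e+04 Pa.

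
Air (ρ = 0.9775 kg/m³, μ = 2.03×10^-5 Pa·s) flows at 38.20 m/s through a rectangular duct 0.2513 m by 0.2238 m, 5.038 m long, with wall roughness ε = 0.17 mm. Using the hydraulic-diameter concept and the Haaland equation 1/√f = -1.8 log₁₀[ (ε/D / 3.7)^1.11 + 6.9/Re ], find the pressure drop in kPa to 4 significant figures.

Hydraulic diameter D_h = 4A/P = 4·(0.2513·0.2238)/(2·(0.2513+0.2238)) = 0.225/0.9502 = 0.2368 m.
Re = ρVD_h/μ = 0.9775·38.2·0.2368/2.03e-05 = 4.355e+05.
ε/D_h = 0.00017/0.2368 = 0.000718; Haaland gives 1/√f = -1.8 log₁₀[7.58e-05+1.58e-05] = 7.268, so f = 0.01893.
ΔP = f(L/D_h)(ρV²/2) = 0.01893·5.038/0.2368·713.2 = 287.3 Pa.
ΔP = 0.2873 kPa.

ΔP ≈ 0.2873 kPa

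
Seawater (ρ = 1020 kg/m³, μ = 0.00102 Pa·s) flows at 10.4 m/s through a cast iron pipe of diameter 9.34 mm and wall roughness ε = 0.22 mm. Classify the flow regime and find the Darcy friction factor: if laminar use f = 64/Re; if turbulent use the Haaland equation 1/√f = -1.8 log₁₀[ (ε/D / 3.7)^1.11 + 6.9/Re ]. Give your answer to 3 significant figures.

Re = ρVD/μ = 1020·10.4·0.00934/0.00102 = 9.714e+04.
Re > 4000 → turbulent. ε/D = 0.00022/0.00934 = 0.0236; Haaland: 1/√f = -1.8 log₁₀[0.00365 + 7.1e-05] = 4.373, so f = 0.0523.

f ≈ 0.0523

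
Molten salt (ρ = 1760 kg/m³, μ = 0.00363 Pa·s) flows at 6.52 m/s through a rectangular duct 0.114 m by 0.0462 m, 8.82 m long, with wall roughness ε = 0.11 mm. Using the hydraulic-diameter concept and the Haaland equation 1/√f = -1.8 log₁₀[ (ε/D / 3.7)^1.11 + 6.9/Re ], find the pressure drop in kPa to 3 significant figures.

ΔP ≈ 117 kPa

Hydraulic diameter D_h = 4A/P = 4·(0.114·0.0462)/(2·(0.114+0.0462)) = 0.02107/0.3204 = 0.06575 m.
Re = ρVD_h/μ = 1760·6.52·0.06575/0.00363 = 2.079e+05.
ε/D_h = 0.00011/0.06575 = 0.00167; Haaland gives 1/√f = -1.8 log₁₀[0.000194+3.32e-05] = 6.559, so f = 0.02324.
ΔP = f(L/D_h)(ρV²/2) = 0.02324·8.82/0.06575·3.741e+04 = 1.166e+05 Pa.
ΔP = 117 kPa.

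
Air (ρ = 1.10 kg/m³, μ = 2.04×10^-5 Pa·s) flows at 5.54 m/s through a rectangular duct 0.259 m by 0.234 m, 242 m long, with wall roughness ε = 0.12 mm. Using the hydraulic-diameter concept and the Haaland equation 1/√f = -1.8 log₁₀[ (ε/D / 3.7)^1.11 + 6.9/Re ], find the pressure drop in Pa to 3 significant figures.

Hydraulic diameter D_h = 4A/P = 4·(0.259·0.234)/(2·(0.259+0.234)) = 0.2424/0.986 = 0.2459 m.
Re = ρVD_h/μ = 1.1·5.54·0.2459/2.04e-05 = 7.345e+04.
ε/D_h = 0.00012/0.2459 = 0.000488; Haaland gives 1/√f = -1.8 log₁₀[4.94e-05+9.39e-05] = 6.919, so f = 0.02089.
ΔP = f(L/D_h)(ρV²/2) = 0.02089·242/0.2459·16.88 = 347.1 Pa.

ΔP ≈ 347 Pa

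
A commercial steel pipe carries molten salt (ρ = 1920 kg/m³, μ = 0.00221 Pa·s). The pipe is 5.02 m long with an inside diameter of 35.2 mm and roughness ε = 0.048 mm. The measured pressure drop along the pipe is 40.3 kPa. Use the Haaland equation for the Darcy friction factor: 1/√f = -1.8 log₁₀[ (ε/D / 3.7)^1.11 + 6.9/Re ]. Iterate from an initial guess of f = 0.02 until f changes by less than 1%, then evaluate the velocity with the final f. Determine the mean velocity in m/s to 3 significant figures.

V ≈ 3.58 m/s

Rearranging Darcy-Weisbach: V = √(2·ΔP·D/(f·L·ρ)). With ε/D = 4.8e-05/0.0352 = 0.00136, iterate starting from f = 0.02:
  f = 0.02 → V = √(2·4.03e+04·0.0352/(0.02·5.02·1920)) = 3.836 m/s; Re = ρVD/μ = 1.173e+05; f → 0.0229
  f = 0.0229 → V = 3.585 m/s; Re = 1.096e+05; f → 0.02301
Converged (Δf/f < 1%). With the final f = 0.02301: V = √(2·4.03e+04·0.0352/(0.02301·5.02·1920)) = 3.577 m/s.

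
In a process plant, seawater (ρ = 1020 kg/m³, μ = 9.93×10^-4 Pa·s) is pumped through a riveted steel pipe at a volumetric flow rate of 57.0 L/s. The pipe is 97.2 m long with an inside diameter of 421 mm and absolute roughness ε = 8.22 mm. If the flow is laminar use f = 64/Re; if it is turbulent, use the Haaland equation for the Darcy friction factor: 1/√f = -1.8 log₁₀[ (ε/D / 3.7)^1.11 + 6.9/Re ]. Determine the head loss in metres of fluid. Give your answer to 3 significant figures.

h_f ≈ 0.0957 m

Q = 57.0 L/s = 57.0/1000 = 0.057 m³/s.
Cross-sectional area A = πD²/4 = π(0.421)²/4 = 0.1392 m²; mean velocity V = Q/A = 0.057/0.1392 = 0.4095 m/s.
Reynolds number Re = ρVD/μ = 1020 · 0.4095 · 0.421 / 0.000993 = 1.771e+05.
Re > 4000 → turbulent. Relative roughness ε/D = 0.00822/0.421 = 0.0195. Haaland: 1/√f = -1.8 log₁₀[(0.0195/3.7)^1.11 + 6.9/1.771e+05] = -1.8 log₁₀[0.00296 + 3.9e-05] = 4.54, so f = 0.04851.
Darcy-Weisbach: ΔP = f(L/D)(ρV²/2) = 0.04851·(97.2/0.421)·(1020·0.4095²/2) = 0.04851·230.9·85.51 = 957.6 Pa.
Head loss h_f = ΔP/(ρg) = 957.6/(1020·9.81) = 0.0957 m.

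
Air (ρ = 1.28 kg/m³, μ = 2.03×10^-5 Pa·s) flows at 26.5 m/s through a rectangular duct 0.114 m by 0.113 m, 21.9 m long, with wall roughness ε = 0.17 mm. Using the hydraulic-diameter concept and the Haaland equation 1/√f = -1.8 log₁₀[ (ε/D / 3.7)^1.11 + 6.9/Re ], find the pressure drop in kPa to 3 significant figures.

ΔP ≈ 1.97 kPa

Hydraulic diameter D_h = 4A/P = 4·(0.114·0.113)/(2·(0.114+0.113)) = 0.05153/0.454 = 0.1135 m.
Re = ρVD_h/μ = 1.28·26.5·0.1135/2.03e-05 = 1.896e+05.
ε/D_h = 0.00017/0.1135 = 0.0015; Haaland gives 1/√f = -1.8 log₁₀[0.000171+3.64e-05] = 6.628, so f = 0.02276.
ΔP = f(L/D_h)(ρV²/2) = 0.02276·21.9/0.1135·449.4 = 1974 Pa.
ΔP = 1.97 kPa.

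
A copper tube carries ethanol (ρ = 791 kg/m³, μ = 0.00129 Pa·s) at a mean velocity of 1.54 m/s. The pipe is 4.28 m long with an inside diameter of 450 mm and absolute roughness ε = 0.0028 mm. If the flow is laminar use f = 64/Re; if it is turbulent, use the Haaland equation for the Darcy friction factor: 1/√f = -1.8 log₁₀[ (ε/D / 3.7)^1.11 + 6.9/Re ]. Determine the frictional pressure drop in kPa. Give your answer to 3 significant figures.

Reynolds number Re = ρVD/μ = 791 · 1.54 · 0.45 / 0.00129 = 4.249e+05.
Re > 4000 → turbulent. Relative roughness ε/D = 2.8e-06/0.45 = 6.22e-06. Haaland: 1/√f = -1.8 log₁₀[(6.22e-06/3.7)^1.11 + 6.9/4.249e+05] = -1.8 log₁₀[3.9e-07 + 1.62e-05] = 8.603, so f = 0.01351.
Darcy-Weisbach: ΔP = f(L/D)(ρV²/2) = 0.01351·(4.28/0.45)·(791·1.54²/2) = 0.01351·9.511·938 = 120.6 Pa.
ΔP = 120.6 Pa = 0.121 kPa.

ΔP ≈ 0.121 kPa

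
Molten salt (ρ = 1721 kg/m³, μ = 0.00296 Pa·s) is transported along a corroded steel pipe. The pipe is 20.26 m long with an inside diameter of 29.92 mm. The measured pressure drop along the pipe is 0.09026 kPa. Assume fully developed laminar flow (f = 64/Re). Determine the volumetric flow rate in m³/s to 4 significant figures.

For laminar flow, f = 64/Re with Re = ρVD/μ, so Darcy-Weisbach reduces to ΔP = 32μLV/D². Solving for V: V = ΔP·D²/(32μL) = 90.26·(0.02992)²/(32·0.00296·20.26) = 0.04211 m/s.
Check: Re = ρVD/μ = 1721·0.04211·0.02992/0.00296 = 732.5 < 2300, so the laminar assumption holds.
Q = V·A = 0.04211·(π/4·0.02992²) = 2.96e-05 m³/s = 2.960×10^-5 m³/s.

Q ≈ 2.960×10^-5 m³/s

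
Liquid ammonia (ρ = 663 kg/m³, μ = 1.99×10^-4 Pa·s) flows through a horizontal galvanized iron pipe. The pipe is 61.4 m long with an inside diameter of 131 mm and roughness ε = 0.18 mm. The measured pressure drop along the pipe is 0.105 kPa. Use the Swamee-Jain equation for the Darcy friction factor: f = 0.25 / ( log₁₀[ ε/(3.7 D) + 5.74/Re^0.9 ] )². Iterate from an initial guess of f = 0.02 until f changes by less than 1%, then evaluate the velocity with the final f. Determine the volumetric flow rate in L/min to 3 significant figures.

Rearranging Darcy-Weisbach: V = √(2·ΔP·D/(f·L·ρ)). With ε/D = 0.00018/0.131 = 0.00137, iterate starting from f = 0.02:
  f = 0.02 → V = √(2·105·0.131/(0.02·61.4·663)) = 0.1838 m/s; Re = ρVD/μ = 8.023e+04; f → 0.024
  f = 0.024 → V = 0.1678 m/s; Re = 7.323e+04; f → 0.02421
Converged (Δf/f < 1%). With the final f = 0.02421: V = √(2·105·0.131/(0.02421·61.4·663)) = 0.1671 m/s.
Q = V·A = 0.1671·(π/4·0.131²) = 0.002252 m³/s = 135 L/min.

Q ≈ 135 L/min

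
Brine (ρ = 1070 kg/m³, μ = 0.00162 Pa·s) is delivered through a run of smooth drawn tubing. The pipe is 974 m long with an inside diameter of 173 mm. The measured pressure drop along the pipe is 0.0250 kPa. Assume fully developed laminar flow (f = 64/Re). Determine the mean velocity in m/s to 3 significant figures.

For laminar flow, f = 64/Re with Re = ρVD/μ, so Darcy-Weisbach reduces to ΔP = 32μLV/D². Solving for V: V = ΔP·D²/(32μL) = 25·(0.173)²/(32·0.00162·974) = 0.01482 m/s.
Check: Re = ρVD/μ = 1070·0.01482·0.173/0.00162 = 1693 < 2300, so the laminar assumption holds.

V ≈ 0.0148 m/s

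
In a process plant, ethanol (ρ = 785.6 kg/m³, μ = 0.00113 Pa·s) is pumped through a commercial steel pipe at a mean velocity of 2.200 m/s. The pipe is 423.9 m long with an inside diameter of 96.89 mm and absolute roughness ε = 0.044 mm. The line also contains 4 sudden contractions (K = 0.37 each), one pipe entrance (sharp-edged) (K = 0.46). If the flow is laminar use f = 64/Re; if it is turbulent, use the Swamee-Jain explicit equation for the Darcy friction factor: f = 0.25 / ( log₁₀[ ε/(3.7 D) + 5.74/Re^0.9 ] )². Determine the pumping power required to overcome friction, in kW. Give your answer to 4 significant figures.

P ≈ 2.660 kW

Reynolds number Re = ρVD/μ = 785.6 · 2.2 · 0.09689 / 0.00113 = 1.482e+05.
Re > 4000 → turbulent. Relative roughness ε/D = 4.4e-05/0.09689 = 0.000454. Swamee-Jain: f = 0.25/(log₁₀[0.000454/3.7 + 5.74/1.482e+05^0.9])² = 0.25/(log₁₀[0.000123 + 0.000127])² = 0.25/(-3.602)² = 0.01927.
Total minor-loss coefficient ΣK = 4·0.37 + 1·0.46 = 1.94.
ΔP = [f·L/D + ΣK]·(ρV²/2) = [0.01927·423.9/0.09689 + 1.94]·(785.6·2.2²/2) = [84.31 + 1.94]·1901 = 1.64e+05 Pa.
Q = V·A = 2.2·0.007373 = 0.01622 m³/s.
Pumping power P = QΔP = 0.01622·1.64e+05 = 2659.8 W = 2.660 kW.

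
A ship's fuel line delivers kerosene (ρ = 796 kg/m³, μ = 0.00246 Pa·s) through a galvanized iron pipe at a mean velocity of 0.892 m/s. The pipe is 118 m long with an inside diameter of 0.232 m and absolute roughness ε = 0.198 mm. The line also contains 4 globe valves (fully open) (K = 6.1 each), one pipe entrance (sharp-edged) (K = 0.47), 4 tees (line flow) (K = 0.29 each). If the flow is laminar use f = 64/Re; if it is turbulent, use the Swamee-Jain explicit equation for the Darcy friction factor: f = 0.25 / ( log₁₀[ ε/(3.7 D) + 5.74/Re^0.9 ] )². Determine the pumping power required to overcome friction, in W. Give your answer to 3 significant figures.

P ≈ 450 W

Reynolds number Re = ρVD/μ = 796 · 0.892 · 0.232 / 0.00246 = 6.696e+04.
Re > 4000 → turbulent. Relative roughness ε/D = 0.000198/0.232 = 0.000853. Swamee-Jain: f = 0.25/(log₁₀[0.000853/3.7 + 5.74/6.696e+04^0.9])² = 0.25/(log₁₀[0.000231 + 0.00026])² = 0.25/(-3.309)² = 0.02283.
Total minor-loss coefficient ΣK = 4·6.1 + 1·0.47 + 4·0.29 = 26.
ΔP = [f·L/D + ΣK]·(ρV²/2) = [0.02283·118/0.232 + 26]·(796·0.892²/2) = [11.61 + 26]·316.7 = 1.192e+04 Pa.
Q = V·A = 0.892·0.04227 = 0.03771 m³/s.
Pumping power P = QΔP = 0.03771·1.192e+04 = 449.5 W = 450 W.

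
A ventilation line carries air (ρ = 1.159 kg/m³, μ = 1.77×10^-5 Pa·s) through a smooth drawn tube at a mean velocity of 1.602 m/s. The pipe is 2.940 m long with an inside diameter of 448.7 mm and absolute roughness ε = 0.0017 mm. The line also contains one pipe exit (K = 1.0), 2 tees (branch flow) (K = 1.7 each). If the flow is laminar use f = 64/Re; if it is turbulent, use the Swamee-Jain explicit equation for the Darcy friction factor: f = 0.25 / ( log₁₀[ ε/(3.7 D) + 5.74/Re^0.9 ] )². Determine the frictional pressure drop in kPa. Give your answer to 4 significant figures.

ΔP ≈ 0.006749 kPa

Reynolds number Re = ρVD/μ = 1.159 · 1.602 · 0.4487 / 1.77e-05 = 4.707e+04.
Re > 4000 → turbulent. Relative roughness ε/D = 1.7e-06/0.4487 = 3.79e-06. Swamee-Jain: f = 0.25/(log₁₀[3.79e-06/3.7 + 5.74/4.707e+04^0.9])² = 0.25/(log₁₀[1.02e-06 + 0.000358])² = 0.25/(-3.445)² = 0.02106.
Total minor-loss coefficient ΣK = 1·1 + 2·1.7 = 4.4.
ΔP = [f·L/D + ΣK]·(ρV²/2) = [0.02106·2.94/0.4487 + 4.4]·(1.159·1.602²/2) = [0.138 + 4.4]·1.487 = 6.749 Pa.
ΔP = 6.749 Pa = 0.006749 kPa.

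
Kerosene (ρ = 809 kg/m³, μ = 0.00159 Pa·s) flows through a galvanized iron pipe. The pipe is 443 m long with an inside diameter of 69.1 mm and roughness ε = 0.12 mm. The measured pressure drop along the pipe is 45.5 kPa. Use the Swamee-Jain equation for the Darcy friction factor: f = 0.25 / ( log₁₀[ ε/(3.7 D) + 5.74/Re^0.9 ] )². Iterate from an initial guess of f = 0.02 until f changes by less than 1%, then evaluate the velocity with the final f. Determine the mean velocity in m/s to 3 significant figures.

Rearranging Darcy-Weisbach: V = √(2·ΔP·D/(f·L·ρ)). With ε/D = 0.00012/0.0691 = 0.00174, iterate starting from f = 0.02:
  f = 0.02 → V = √(2·4.55e+04·0.0691/(0.02·443·809)) = 0.9366 m/s; Re = ρVD/μ = 3.293e+04; f → 0.02747
  f = 0.02747 → V = 0.7991 m/s; Re = 2.81e+04; f → 0.02808
  f = 0.02808 → V = 0.7904 m/s; Re = 2.779e+04; f → 0.02813
Converged (Δf/f < 1%). With the final f = 0.02813: V = √(2·4.55e+04·0.0691/(0.02813·443·809)) = 0.7898 m/s.

V ≈ 0.790 m/s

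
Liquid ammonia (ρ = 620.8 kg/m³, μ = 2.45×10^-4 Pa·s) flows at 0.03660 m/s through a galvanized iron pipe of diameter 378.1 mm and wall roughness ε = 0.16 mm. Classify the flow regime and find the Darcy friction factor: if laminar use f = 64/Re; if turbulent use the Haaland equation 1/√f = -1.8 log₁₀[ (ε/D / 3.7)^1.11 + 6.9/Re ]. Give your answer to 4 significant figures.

f ≈ 0.02353

Re = ρVD/μ = 620.8·0.0366·0.3781/0.000245 = 3.506e+04.
Re > 4000 → turbulent. ε/D = 0.00016/0.3781 = 0.000423; Haaland: 1/√f = -1.8 log₁₀[4.21e-05 + 0.000197] = 6.519, so f = 0.02353.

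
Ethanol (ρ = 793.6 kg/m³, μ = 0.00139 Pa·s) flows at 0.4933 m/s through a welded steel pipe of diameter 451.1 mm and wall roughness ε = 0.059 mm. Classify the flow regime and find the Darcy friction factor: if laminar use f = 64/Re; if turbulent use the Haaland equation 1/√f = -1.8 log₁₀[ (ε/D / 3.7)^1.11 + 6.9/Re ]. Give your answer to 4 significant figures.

f ≈ 0.01765

Re = ρVD/μ = 793.6·0.4933·0.4511/0.00139 = 1.27e+05.
Re > 4000 → turbulent. ε/D = 5.9e-05/0.4511 = 0.000131; Haaland: 1/√f = -1.8 log₁₀[1.14e-05 + 5.43e-05] = 7.528, so f = 0.01765.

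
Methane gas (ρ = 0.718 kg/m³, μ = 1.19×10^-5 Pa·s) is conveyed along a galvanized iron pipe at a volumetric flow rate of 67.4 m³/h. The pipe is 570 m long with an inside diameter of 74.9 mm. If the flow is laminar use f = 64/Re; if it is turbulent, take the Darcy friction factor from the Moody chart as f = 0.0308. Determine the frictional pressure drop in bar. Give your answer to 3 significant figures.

ΔP ≈ 0.0152 bar

Q = 67.4 m³/h = 67.4/3600 = 0.01872 m³/s.
Cross-sectional area A = πD²/4 = π(0.0749)²/4 = 0.004406 m²; mean velocity V = Q/A = 0.01872/0.004406 = 4.249 m/s.
Reynolds number Re = ρVD/μ = 0.718 · 4.249 · 0.0749 / 1.19e-05 = 1.92e+04.
Re > 4000 → turbulent; use the Moody-chart value f = 0.0308.
Darcy-Weisbach: ΔP = f(L/D)(ρV²/2) = 0.0308·(570/0.0749)·(0.718·4.249²/2) = 0.0308·7610·6.482 = 1519 Pa.
ΔP = 1519 Pa = 0.0152 bar.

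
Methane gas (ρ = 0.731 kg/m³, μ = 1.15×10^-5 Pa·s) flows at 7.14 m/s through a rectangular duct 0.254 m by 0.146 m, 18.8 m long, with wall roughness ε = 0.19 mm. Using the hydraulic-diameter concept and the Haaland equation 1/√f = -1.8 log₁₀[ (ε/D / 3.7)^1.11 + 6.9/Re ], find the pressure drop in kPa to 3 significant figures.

ΔP ≈ 0.0423 kPa

Hydraulic diameter D_h = 4A/P = 4·(0.254·0.146)/(2·(0.254+0.146)) = 0.1483/0.8 = 0.1854 m.
Re = ρVD_h/μ = 0.731·7.14·0.1854/1.15e-05 = 8.415e+04.
ε/D_h = 0.00019/0.1854 = 0.00102; Haaland gives 1/√f = -1.8 log₁₀[0.000112+8.2e-05] = 6.68, so f = 0.02241.
ΔP = f(L/D_h)(ρV²/2) = 0.02241·18.8/0.1854·18.63 = 42.34 Pa.
ΔP = 0.0423 kPa.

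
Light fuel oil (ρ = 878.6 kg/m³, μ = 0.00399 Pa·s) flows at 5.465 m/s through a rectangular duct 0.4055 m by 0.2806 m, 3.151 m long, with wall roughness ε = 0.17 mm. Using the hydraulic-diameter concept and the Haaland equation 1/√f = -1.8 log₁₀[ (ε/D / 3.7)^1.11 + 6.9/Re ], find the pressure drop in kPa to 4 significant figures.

Hydraulic diameter D_h = 4A/P = 4·(0.4055·0.2806)/(2·(0.4055+0.2806)) = 0.4551/1.372 = 0.3317 m.
Re = ρVD_h/μ = 878.6·5.465·0.3317/0.00399 = 3.991e+05.
ε/D_h = 0.00017/0.3317 = 0.000513; Haaland gives 1/√f = -1.8 log₁₀[5.21e-05+1.73e-05] = 7.485, so f = 0.01785.
ΔP = f(L/D_h)(ρV²/2) = 0.01785·3.151/0.3317·1.312e+04 = 2225 Pa.
ΔP = 2.225 kPa.

ΔP ≈ 2.225 kPa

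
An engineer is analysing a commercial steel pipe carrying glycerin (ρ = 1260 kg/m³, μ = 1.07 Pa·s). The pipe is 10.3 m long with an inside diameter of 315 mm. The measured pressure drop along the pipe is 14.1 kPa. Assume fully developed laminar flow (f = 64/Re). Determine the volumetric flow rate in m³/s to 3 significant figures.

Q ≈ 0.309 m³/s

For laminar flow, f = 64/Re with Re = ρVD/μ, so Darcy-Weisbach reduces to ΔP = 32μLV/D². Solving for V: V = ΔP·D²/(32μL) = 1.41e+04·(0.315)²/(32·1.07·10.3) = 3.967 m/s.
Check: Re = ρVD/μ = 1260·3.967·0.315/1.07 = 1472 < 2300, so the laminar assumption holds.
Q = V·A = 3.967·(π/4·0.315²) = 0.3092 m³/s = 0.309 m³/s.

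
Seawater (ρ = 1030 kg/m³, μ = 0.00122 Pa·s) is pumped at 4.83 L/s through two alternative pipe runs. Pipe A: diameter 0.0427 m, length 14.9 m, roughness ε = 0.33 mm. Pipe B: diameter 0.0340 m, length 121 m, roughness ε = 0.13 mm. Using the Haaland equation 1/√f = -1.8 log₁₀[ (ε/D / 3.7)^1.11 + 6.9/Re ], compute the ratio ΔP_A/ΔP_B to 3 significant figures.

Pipe A: V = Q/A = 0.00483/0.001432 = 3.373 m/s; Re = 1.216e+05; ε/D = 0.00773; Haaland → f = 0.03541; ΔP_A = f(L/D)(ρV²/2) = 7.24e+04 Pa.
Pipe B: V = Q/A = 0.00483/0.0009079 = 5.32 m/s; Re = 1.527e+05; ε/D = 0.00382; Haaland → f = 0.02877; ΔP_B = f(L/D)(ρV²/2) = 1.492e+06 Pa.
ΔP_A/ΔP_B = 7.24e+04/1.492e+06 = 0.0485.

ΔP_A/ΔP_B ≈ 0.0485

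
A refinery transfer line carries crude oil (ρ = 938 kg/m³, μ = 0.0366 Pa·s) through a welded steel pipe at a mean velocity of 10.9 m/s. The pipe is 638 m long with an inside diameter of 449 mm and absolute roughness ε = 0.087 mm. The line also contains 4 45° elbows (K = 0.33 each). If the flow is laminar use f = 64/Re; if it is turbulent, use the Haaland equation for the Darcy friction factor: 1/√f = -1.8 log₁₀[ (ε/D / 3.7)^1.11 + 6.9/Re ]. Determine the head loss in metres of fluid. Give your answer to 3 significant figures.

Reynolds number Re = ρVD/μ = 938 · 10.9 · 0.449 / 0.0366 = 1.254e+05.
Re > 4000 → turbulent. Relative roughness ε/D = 8.7e-05/0.449 = 0.000194. Haaland: 1/√f = -1.8 log₁₀[(0.000194/3.7)^1.11 + 6.9/1.254e+05] = -1.8 log₁₀[1.77e-05 + 5.5e-05] = 7.449, so f = 0.01802.
Total minor-loss coefficient ΣK = 4·0.33 = 1.32.
ΔP = [f·L/D + ΣK]·(ρV²/2) = [0.01802·638/0.449 + 1.32]·(938·10.9²/2) = [25.61 + 1.32]·5.572e+04 = 1.5e+06 Pa.
Head loss h_f = ΔP/(ρg) = 1.5e+06/(938·9.81) = 163 m.

h_f ≈ 163 m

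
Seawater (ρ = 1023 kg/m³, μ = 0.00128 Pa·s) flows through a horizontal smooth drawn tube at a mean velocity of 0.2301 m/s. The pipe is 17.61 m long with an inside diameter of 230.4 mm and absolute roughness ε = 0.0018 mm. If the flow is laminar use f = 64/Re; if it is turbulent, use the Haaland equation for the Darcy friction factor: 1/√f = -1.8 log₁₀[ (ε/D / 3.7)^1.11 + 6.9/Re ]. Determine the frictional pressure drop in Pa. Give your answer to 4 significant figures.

Reynolds number Re = ρVD/μ = 1023 · 0.2301 · 0.2304 / 0.00128 = 4.237e+04.
Re > 4000 → turbulent. Relative roughness ε/D = 1.8e-06/0.2304 = 7.81e-06. Haaland: 1/√f = -1.8 log₁₀[(7.81e-06/3.7)^1.11 + 6.9/4.237e+04] = -1.8 log₁₀[5.02e-07 + 0.000163] = 6.816, so f = 0.02152.
Darcy-Weisbach: ΔP = f(L/D)(ρV²/2) = 0.02152·(17.61/0.2304)·(1023·0.2301²/2) = 0.02152·76.43·27.08 = 44.55 Pa.

ΔP ≈ 44.55 Pa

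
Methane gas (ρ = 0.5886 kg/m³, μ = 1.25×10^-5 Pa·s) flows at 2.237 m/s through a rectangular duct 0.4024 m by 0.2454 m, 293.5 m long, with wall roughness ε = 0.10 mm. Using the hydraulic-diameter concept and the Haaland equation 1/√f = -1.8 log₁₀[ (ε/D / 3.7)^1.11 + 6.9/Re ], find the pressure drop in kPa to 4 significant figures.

ΔP ≈ 0.03362 kPa

Hydraulic diameter D_h = 4A/P = 4·(0.4024·0.2454)/(2·(0.4024+0.2454)) = 0.395/1.296 = 0.3049 m.
Re = ρVD_h/μ = 0.5886·2.237·0.3049/1.25e-05 = 3.211e+04.
ε/D_h = 0.0001/0.3049 = 0.000328; Haaland gives 1/√f = -1.8 log₁₀[3.18e-05+0.000215] = 6.494, so f = 0.02371.
ΔP = f(L/D_h)(ρV²/2) = 0.02371·293.5/0.3049·1.473 = 33.62 Pa.
ΔP = 0.03362 kPa.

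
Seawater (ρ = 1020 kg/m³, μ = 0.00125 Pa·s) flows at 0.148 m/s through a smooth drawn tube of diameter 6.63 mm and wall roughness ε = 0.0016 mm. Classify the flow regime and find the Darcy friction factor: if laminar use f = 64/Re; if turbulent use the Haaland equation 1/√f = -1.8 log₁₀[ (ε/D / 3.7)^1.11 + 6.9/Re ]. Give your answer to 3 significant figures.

f ≈ 0.0799

Re = ρVD/μ = 1020·0.148·0.00663/0.00125 = 800.7.
Re < 2300 → laminar, so f = 64/Re = 0.07993 (roughness is irrelevant in laminar flow).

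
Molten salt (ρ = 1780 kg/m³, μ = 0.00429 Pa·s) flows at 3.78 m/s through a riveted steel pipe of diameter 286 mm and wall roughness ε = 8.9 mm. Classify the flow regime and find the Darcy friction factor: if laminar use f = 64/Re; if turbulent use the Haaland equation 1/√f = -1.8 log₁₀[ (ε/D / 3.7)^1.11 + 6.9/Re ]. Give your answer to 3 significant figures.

f ≈ 0.0582

Re = ρVD/μ = 1780·3.78·0.286/0.00429 = 4.486e+05.
Re > 4000 → turbulent. ε/D = 0.0089/0.286 = 0.0311; Haaland: 1/√f = -1.8 log₁₀[0.00497 + 1.54e-05] = 4.144, so f = 0.05824.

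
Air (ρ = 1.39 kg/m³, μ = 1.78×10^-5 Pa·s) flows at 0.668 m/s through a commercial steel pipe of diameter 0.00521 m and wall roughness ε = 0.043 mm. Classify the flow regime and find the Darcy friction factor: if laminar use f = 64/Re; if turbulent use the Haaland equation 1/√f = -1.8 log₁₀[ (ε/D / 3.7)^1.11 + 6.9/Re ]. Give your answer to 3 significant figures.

f ≈ 0.235

Re = ρVD/μ = 1.39·0.668·0.00521/1.78e-05 = 271.8.
Re < 2300 → laminar, so f = 64/Re = 0.2355 (roughness is irrelevant in laminar flow).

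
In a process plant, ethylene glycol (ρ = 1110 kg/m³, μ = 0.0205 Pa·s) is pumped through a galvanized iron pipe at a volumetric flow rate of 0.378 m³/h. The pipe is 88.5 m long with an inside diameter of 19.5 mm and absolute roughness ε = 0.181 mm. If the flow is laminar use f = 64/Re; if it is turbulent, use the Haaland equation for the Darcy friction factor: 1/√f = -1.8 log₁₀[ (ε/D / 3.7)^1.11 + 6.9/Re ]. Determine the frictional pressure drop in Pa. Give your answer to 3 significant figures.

ΔP ≈ 53700 Pa

Q = 0.378 m³/h = 0.378/3600 = 0.000105 m³/s.
Cross-sectional area A = πD²/4 = π(0.0195)²/4 = 0.0002986 m²; mean velocity V = Q/A = 0.000105/0.0002986 = 0.3516 m/s.
Reynolds number Re = ρVD/μ = 1110 · 0.3516 · 0.0195 / 0.0205 = 371.2.
Re < 2300 → laminar flow, so f = 64/Re = 64/371.2 = 0.1724 (the turbulent correlation is not needed).
Darcy-Weisbach: ΔP = f(L/D)(ρV²/2) = 0.1724·(88.5/0.0195)·(1110·0.3516²/2) = 0.1724·4538·68.6 = 5.368e+04 Pa.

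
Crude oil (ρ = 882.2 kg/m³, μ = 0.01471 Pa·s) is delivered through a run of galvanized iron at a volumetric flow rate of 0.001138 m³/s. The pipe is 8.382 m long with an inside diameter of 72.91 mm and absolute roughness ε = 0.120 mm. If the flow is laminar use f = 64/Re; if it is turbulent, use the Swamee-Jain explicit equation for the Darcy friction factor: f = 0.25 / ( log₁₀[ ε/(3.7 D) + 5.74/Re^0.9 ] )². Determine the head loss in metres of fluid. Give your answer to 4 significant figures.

h_f ≈ 0.02338 m

Cross-sectional area A = πD²/4 = π(0.07291)²/4 = 0.004175 m²; mean velocity V = Q/A = 0.001138/0.004175 = 0.2726 m/s.
Reynolds number Re = ρVD/μ = 882.2 · 0.2726 · 0.07291 / 0.0147 = 1192.
Re < 2300 → laminar flow, so f = 64/Re = 64/1192 = 0.0537 (the turbulent correlation is not needed).
Darcy-Weisbach: ΔP = f(L/D)(ρV²/2) = 0.0537·(8.382/0.07291)·(882.2·0.2726²/2) = 0.0537·115·32.77 = 202.3 Pa.
Head loss h_f = ΔP/(ρg) = 202.3/(882.2·9.81) = 0.02338 m.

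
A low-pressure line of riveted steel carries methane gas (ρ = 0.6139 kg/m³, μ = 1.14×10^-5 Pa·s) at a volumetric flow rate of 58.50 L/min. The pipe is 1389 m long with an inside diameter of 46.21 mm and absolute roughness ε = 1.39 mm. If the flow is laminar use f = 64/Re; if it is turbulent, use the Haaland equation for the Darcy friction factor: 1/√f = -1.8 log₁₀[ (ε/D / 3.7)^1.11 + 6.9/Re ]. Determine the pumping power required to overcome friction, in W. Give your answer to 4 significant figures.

Q = 58.50 L/min = 58.50/60000 = 0.000975 m³/s.
Cross-sectional area A = πD²/4 = π(0.04621)²/4 = 0.001677 m²; mean velocity V = Q/A = 0.000975/0.001677 = 0.5814 m/s.
Reynolds number Re = ρVD/μ = 0.6139 · 0.5814 · 0.04621 / 1.14e-05 = 1447.
Re < 2300 → laminar flow, so f = 64/Re = 64/1447 = 0.04424 (the turbulent correlation is not needed).
Darcy-Weisbach: ΔP = f(L/D)(ρV²/2) = 0.04424·(1389/0.04621)·(0.6139·0.5814²/2) = 0.04424·3.006e+04·0.1037 = 138 Pa.
Pumping power P = QΔP = 0.000975·138 = 0.13450 W = 0.1345 W.

P ≈ 0.1345 W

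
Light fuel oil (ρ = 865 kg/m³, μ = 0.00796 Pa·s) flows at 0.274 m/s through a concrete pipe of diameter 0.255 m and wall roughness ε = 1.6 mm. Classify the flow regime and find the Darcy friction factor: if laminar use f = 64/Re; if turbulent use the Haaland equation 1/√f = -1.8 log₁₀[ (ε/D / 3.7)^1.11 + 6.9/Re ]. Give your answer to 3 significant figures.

f ≈ 0.0406

Re = ρVD/μ = 865·0.274·0.255/0.00796 = 7593.
Re > 4000 → turbulent. ε/D = 0.0016/0.255 = 0.00627; Haaland: 1/√f = -1.8 log₁₀[0.000841 + 0.000909] = 4.963, so f = 0.0406.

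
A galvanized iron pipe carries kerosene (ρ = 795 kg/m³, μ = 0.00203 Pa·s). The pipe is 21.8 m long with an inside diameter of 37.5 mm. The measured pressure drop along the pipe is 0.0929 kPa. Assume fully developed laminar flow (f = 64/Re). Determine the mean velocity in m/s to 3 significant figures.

V ≈ 0.0923 m/s

For laminar flow, f = 64/Re with Re = ρVD/μ, so Darcy-Weisbach reduces to ΔP = 32μLV/D². Solving for V: V = ΔP·D²/(32μL) = 92.9·(0.0375)²/(32·0.00203·21.8) = 0.09225 m/s.
Check: Re = ρVD/μ = 795·0.09225·0.0375/0.00203 = 1355 < 2300, so the laminar assumption holds.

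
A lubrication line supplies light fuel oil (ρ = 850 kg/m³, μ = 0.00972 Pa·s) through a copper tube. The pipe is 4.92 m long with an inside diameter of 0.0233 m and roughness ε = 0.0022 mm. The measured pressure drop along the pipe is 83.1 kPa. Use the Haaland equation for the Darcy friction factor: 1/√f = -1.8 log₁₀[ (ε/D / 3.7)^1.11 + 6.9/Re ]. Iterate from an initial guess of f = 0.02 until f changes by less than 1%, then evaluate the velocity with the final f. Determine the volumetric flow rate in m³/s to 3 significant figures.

Q ≈ 0.00237 m³/s

Rearranging Darcy-Weisbach: V = √(2·ΔP·D/(f·L·ρ)). With ε/D = 2.2e-06/0.0233 = 9.44e-05, iterate starting from f = 0.02:
  f = 0.02 → V = √(2·8.31e+04·0.0233/(0.02·4.92·850)) = 6.804 m/s; Re = ρVD/μ = 1.386e+04; f → 0.02841
  f = 0.02841 → V = 5.709 m/s; Re = 1.163e+04; f → 0.02975
  f = 0.02975 → V = 5.579 m/s; Re = 1.137e+04; f → 0.02993
Converged (Δf/f < 1%). With the final f = 0.02993: V = √(2·8.31e+04·0.0233/(0.02993·4.92·850)) = 5.562 m/s.
Q = V·A = 5.562·(π/4·0.0233²) = 0.002372 m³/s = 0.00237 m³/s.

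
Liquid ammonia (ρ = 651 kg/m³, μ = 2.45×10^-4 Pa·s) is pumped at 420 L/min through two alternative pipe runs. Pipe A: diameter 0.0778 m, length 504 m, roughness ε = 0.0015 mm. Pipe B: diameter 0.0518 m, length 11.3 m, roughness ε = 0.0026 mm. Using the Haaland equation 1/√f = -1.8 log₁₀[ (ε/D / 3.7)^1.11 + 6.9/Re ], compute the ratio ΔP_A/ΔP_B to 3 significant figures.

Pipe A: V = Q/A = 0.007/0.004754 = 1.472 m/s; Re = 3.044e+05; ε/D = 1.93e-05; Haaland → f = 0.01447; ΔP_A = f(L/D)(ρV²/2) = 6.613e+04 Pa.
Pipe B: V = Q/A = 0.007/0.002107 = 3.322 m/s; Re = 4.572e+05; ε/D = 5.02e-05; Haaland → f = 0.01385; ΔP_B = f(L/D)(ρV²/2) = 1.085e+04 Pa.
ΔP_A/ΔP_B = 6.613e+04/1.085e+04 = 6.09.

ΔP_A/ΔP_B ≈ 6.09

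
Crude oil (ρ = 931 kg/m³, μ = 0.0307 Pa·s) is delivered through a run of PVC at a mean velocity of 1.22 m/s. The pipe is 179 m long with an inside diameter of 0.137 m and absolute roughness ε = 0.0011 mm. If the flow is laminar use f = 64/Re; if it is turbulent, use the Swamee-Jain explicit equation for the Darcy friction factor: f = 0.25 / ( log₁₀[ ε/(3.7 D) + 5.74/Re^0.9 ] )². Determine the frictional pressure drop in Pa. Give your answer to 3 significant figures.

Reynolds number Re = ρVD/μ = 931 · 1.22 · 0.137 / 0.0307 = 5069.
Re > 4000 → turbulent. Relative roughness ε/D = 1.1e-06/0.137 = 8.03e-06. Swamee-Jain: f = 0.25/(log₁₀[8.03e-06/3.7 + 5.74/5069^0.9])² = 0.25/(log₁₀[2.17e-06 + 0.00266])² = 0.25/(-2.575)² = 0.0377.
Darcy-Weisbach: ΔP = f(L/D)(ρV²/2) = 0.0377·(179/0.137)·(931·1.22²/2) = 0.0377·1307·692.9 = 3.413e+04 Pa.

ΔP ≈ 34100 Pa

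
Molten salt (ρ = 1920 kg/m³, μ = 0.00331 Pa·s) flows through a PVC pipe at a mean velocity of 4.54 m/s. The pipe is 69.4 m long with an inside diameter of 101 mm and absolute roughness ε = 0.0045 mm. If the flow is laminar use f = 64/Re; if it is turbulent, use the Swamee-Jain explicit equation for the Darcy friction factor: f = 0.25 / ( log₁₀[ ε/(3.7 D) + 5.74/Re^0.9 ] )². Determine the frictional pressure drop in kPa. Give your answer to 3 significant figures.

ΔP ≈ 206 kPa

Reynolds number Re = ρVD/μ = 1920 · 4.54 · 0.101 / 0.00331 = 2.66e+05.
Re > 4000 → turbulent. Relative roughness ε/D = 4.5e-06/0.101 = 4.46e-05. Swamee-Jain: f = 0.25/(log₁₀[4.46e-05/3.7 + 5.74/2.66e+05^0.9])² = 0.25/(log₁₀[1.2e-05 + 7.53e-05])² = 0.25/(-4.059)² = 0.01517.
Darcy-Weisbach: ΔP = f(L/D)(ρV²/2) = 0.01517·(69.4/0.101)·(1920·4.54²/2) = 0.01517·687.1·1.979e+04 = 2.063e+05 Pa.
ΔP = 2.063e+05 Pa = 206 kPa.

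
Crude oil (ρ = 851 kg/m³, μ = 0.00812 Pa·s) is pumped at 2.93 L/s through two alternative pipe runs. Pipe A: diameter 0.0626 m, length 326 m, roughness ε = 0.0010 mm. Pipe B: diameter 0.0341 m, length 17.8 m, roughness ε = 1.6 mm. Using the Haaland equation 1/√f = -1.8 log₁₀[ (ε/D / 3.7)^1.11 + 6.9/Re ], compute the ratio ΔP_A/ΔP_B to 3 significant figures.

ΔP_A/ΔP_B ≈ 0.432

Pipe A: V = Q/A = 0.00293/0.003078 = 0.952 m/s; Re = 6246; ε/D = 1.6e-05; Haaland → f = 0.03532; ΔP_A = f(L/D)(ρV²/2) = 7.092e+04 Pa.
Pipe B: V = Q/A = 0.00293/0.0009133 = 3.208 m/s; Re = 1.147e+04; ε/D = 0.0469; Haaland → f = 0.0718; ΔP_B = f(L/D)(ρV²/2) = 1.641e+05 Pa.
ΔP_A/ΔP_B = 7.092e+04/1.641e+05 = 0.432.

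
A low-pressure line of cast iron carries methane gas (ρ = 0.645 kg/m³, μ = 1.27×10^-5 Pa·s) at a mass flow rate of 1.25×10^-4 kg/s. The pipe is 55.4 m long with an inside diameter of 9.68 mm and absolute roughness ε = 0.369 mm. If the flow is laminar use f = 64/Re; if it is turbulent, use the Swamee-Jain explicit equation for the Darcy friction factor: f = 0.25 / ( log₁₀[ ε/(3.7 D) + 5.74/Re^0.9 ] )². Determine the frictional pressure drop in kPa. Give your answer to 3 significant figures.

A = πD²/4 = π(0.00968)²/4 = 7.359e-05 m²; mean velocity V = ṁ/(ρA) = 0.000125/(0.645 · 7.359e-05) = 2.633 m/s.
Reynolds number Re = ρVD/μ = 0.645 · 2.633 · 0.00968 / 1.27e-05 = 1295.
Re < 2300 → laminar flow, so f = 64/Re = 64/1295 = 0.04944 (the turbulent correlation is not needed).
Darcy-Weisbach: ΔP = f(L/D)(ρV²/2) = 0.04944·(55.4/0.00968)·(0.645·2.633²/2) = 0.04944·5723·2.236 = 632.7 Pa.
ΔP = 632.7 Pa = 0.633 kPa.

ΔP ≈ 0.633 kPa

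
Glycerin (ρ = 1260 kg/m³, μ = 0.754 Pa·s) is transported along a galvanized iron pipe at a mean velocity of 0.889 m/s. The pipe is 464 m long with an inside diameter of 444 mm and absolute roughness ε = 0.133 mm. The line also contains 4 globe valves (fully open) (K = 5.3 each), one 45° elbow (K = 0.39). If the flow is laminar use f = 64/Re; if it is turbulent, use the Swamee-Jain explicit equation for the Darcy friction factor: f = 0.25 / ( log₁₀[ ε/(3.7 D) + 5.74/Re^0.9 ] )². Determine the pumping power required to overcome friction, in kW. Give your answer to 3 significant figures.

Reynolds number Re = ρVD/μ = 1260 · 0.889 · 0.444 / 0.754 = 659.6.
Re < 2300 → laminar flow, so f = 64/Re = 64/659.6 = 0.09703 (the turbulent correlation is not needed).
Total minor-loss coefficient ΣK = 4·5.3 + 1·0.39 = 21.6.
ΔP = [f·L/D + ΣK]·(ρV²/2) = [0.09703·464/0.444 + 21.6]·(1260·0.889²/2) = [101.4 + 21.6]·497.9 = 6.124e+04 Pa.
Q = V·A = 0.889·0.1548 = 0.1376 m³/s.
Pumping power P = QΔP = 0.1376·6.124e+04 = 8429 W = 8.43 kW.

P ≈ 8.43 kW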